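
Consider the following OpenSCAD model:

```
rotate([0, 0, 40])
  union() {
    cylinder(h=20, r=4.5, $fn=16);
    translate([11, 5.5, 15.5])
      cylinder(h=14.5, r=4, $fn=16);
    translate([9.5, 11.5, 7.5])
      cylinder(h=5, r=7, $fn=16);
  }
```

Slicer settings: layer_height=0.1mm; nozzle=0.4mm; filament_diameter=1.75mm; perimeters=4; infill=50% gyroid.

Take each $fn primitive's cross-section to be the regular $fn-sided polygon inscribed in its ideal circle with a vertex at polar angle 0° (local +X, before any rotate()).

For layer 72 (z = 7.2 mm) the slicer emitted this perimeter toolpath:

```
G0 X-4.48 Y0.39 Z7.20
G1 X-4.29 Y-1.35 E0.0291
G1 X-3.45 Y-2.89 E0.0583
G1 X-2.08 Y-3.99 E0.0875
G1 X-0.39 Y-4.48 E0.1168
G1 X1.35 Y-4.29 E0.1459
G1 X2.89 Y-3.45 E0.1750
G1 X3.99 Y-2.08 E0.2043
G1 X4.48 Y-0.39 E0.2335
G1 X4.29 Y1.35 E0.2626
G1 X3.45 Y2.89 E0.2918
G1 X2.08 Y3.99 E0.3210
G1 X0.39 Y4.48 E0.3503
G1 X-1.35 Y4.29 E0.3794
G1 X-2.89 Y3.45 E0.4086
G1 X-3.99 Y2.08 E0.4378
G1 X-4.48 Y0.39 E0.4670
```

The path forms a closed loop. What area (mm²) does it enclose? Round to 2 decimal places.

61.96 mm²

Apply the shoelace formula to the sequence of (X, Y) vertices; enclosed area = 61.96 mm².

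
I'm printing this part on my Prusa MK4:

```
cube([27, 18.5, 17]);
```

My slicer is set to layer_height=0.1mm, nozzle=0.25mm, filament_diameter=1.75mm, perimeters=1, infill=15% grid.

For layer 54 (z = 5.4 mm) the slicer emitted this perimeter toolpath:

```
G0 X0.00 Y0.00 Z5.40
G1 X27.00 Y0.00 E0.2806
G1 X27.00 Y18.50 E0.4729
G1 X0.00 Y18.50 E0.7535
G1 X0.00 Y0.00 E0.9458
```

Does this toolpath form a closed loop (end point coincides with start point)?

Start point (G0): (0.00, 0.00). End point (last G1): the path returns to the start — closed.

yes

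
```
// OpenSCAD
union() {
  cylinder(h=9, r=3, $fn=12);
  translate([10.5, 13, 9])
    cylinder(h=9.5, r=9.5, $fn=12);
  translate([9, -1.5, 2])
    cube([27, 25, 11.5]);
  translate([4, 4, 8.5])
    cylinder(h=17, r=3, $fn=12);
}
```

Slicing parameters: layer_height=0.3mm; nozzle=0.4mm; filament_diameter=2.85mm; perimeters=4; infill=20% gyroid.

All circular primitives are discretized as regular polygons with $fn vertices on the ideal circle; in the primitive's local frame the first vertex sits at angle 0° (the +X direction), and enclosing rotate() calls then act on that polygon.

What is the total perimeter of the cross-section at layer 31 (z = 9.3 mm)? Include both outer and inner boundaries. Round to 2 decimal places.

122.11 mm

At z = 9.3 mm: the cylinder is not intersected at this z (z outside [0, 9]); the r=9.5 cylinder at (10.5, 13) contributes a regular 12-gon of circumradius 9.5 (perimeter = 2·12·9.500·sin(180°/12) = 59.01 mm); the 27×25 cube at (9, -1.5) contributes its full rectangle (perimeter 104.00 mm); the r=3 cylinder at (4, 4) gives a regular 12-gon of circumradius 3 (constant along its height) (perimeter = 2·12·3.000·sin(180°/12) = 18.63 mm); Combining (union): the regions partially overlap (shared area 166.50 mm²), so the edge portions inside another operand are dropped and the merged outline is re-measured after clipping — boundary = 122.11 mm. Overall, the cross-section is a single solid region. Total boundary length (outer) = 122.11 mm.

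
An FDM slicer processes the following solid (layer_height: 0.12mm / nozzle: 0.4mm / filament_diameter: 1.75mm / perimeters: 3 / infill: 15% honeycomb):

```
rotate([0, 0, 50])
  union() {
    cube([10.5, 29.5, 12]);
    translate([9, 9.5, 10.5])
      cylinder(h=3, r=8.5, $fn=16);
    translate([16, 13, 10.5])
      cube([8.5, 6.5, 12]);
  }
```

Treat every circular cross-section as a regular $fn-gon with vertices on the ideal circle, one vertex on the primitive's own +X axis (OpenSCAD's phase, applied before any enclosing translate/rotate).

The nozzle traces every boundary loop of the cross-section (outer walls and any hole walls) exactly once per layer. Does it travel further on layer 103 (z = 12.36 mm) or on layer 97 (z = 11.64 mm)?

layer 97 (z = 11.64 mm)

Layer 103 (z = 12.36): the cube is not intersected at this z (z outside [0, 12]); the cylinder at (9, 9.5): section is a regular 16-gon, circumradius r=8.5 (perimeter = 2·16·8.500·sin(180°/16) = 53.06 mm); the 8.5×6.5 cube at (16, 13) contributes its full rectangle (perimeter 30.00 mm); Merging all regions: the regions partially overlap (shared area 0.35 mm²), so the edge portions inside another operand are dropped and the merged outline is re-measured after clipping — boundary = 80.11 mm; (whole slice rotated 50° about Z — lengths, areas and connectivity unchanged). So its perimeter = 80.11 mm. Layer 97 (z = 11.64): the cube (footprint 10.5×29.5) is included at this height (perimeter 80.00 mm); the r=8.5 cylinder at (9, 9.5) contributes a regular 16-gon of circumradius 8.5 (perimeter = 2·16·8.500·sin(180°/16) = 53.06 mm); the cube at (16, 13) (footprint 8.5×6.5) is included at this height (perimeter 30.00 mm); Taking the union: the regions partially overlap (shared area 136.00 mm²), so the edge portions inside another operand are dropped and the merged outline is re-measured after clipping — boundary = 114.12 mm; (rotated 50° about Z; rotation is an isometry so areas/perimeters/island counts are preserved). So its perimeter = 114.12 mm. Layer 97 is larger (114.12 vs 80.11 mm).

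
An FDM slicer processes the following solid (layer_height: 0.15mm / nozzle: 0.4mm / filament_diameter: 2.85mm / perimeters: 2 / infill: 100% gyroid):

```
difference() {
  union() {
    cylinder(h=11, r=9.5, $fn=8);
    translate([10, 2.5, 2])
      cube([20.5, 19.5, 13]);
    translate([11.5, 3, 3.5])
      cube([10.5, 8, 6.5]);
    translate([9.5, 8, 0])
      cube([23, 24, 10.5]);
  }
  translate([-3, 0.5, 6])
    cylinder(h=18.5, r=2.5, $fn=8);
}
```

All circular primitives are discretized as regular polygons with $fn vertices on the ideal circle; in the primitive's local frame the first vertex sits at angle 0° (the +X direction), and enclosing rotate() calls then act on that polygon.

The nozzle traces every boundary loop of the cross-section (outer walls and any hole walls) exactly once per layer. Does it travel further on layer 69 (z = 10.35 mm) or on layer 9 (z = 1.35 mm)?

Layer 69 (z = 10.35): the cylinder: section is a regular 8-gon, circumradius r=9.5 (perimeter = 2·8·9.500·sin(180°/8) = 58.17 mm); the cube at (10, 2.5) (footprint 20.5×19.5) is included at this height (perimeter 80.00 mm); the cube at (11.5, 3) is not intersected at this z (z outside [3.5, 10]); the 23×24 cube at (9.5, 8) contributes its full rectangle (perimeter 94.00 mm); Merging all regions: the regions partially overlap (shared area 287.00 mm²), so the edge portions inside another operand are dropped and the merged outline is re-measured after clipping — boundary = 163.17 mm; the r=2.5 cylinder at (-3, 0.5) contributes a regular 8-gon of circumradius 2.5 (perimeter = 2·8·2.500·sin(180°/8) = 15.31 mm); Taking the first minus the rest: starting from the result so far, the r=2.5 cylinder at (-3, 0.5) lies wholly inside it (removes its full 17.68 mm² and its 15.31 mm outline becomes a hole wall) — boundary (outer + 1 inner loop) = 178.48 mm. So its perimeter = 178.48 mm. Layer 9 (z = 1.35): the r=9.5 cylinder contributes a regular 8-gon of circumradius 9.5 (perimeter = 2·8·9.500·sin(180°/8) = 58.17 mm); the cube at (10, 2.5) is absent (z outside [2, 15]); the cube at (11.5, 3) does not reach this height (z outside [3.5, 10]); the cube at (9.5, 8) is present — its section is the full 23×24 rectangle (perimeter 94.00 mm); Taking the union: the 2 present regions are separate (no shared area or edge), so areas and boundary lengths simply add and each stays a separate island — boundary = 152.17 mm; the cylinder at (-3, 0.5) is not intersected at this z (z outside [6, 24.5]); Subtracting the remaining from the first: none of the subtracted shapes is present at this height, so the result so far is unchanged — boundary = 152.17 mm. So its perimeter = 152.17 mm. Layer 69 is larger (178.48 vs 152.17 mm).

layer 69 (z = 10.35 mm)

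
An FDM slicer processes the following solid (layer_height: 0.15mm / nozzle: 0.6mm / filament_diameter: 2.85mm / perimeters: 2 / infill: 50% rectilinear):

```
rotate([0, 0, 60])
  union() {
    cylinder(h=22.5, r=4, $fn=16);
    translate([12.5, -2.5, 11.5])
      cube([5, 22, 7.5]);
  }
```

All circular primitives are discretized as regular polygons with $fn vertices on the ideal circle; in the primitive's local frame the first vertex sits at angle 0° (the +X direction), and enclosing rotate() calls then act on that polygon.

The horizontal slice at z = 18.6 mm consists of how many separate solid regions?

2

At z = 18.6 mm: the cylinder: section is a regular 16-gon, circumradius r=4; the cube at (12.5, -2.5) (footprint 5×22) is included at this height; Merging all regions: the 2 present regions are separate (no shared area or edge), so areas and boundary lengths simply add and each stays a separate island — 2 connected regions; (rotated 60° about Z; rotation is an isometry so areas/perimeters/island counts are preserved). The result has 2 disconnected regions.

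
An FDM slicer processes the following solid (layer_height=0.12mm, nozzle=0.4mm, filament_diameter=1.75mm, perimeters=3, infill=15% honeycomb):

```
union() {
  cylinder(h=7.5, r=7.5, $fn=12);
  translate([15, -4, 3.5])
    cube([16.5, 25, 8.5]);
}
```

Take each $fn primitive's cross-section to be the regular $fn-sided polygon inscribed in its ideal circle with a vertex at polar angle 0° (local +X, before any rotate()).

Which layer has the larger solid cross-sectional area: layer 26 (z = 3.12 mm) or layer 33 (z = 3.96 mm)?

layer 33 (z = 3.96 mm)

Layer 26 (z = 3.12): the r=7.5 cylinder gives a regular 12-gon of circumradius 7.5 (constant along its height) (area = (12/2)·7.500²·sin(360°/12) = 168.75 mm²); the cube at (15, -4) is not intersected at this z (z outside [3.5, 12]); Merging all regions: only the r=7.5 cylinder is present, so the union is just that shape — area = 168.75 mm². So its area = 168.75 mm². Layer 33 (z = 3.96): the r=7.5 cylinder contributes a regular 12-gon of circumradius 7.5 (area = (12/2)·7.500²·sin(360°/12) = 168.75 mm²); the cube at (15, -4) (footprint 16.5×25) is included at this height (area 412.50 mm²); Combining (union): the 2 present regions are separate (no shared area or edge), so areas and boundary lengths simply add and each stays a separate island — area = 581.25 mm². So its area = 581.25 mm². Layer 33 is larger (581.25 vs 168.75 mm²).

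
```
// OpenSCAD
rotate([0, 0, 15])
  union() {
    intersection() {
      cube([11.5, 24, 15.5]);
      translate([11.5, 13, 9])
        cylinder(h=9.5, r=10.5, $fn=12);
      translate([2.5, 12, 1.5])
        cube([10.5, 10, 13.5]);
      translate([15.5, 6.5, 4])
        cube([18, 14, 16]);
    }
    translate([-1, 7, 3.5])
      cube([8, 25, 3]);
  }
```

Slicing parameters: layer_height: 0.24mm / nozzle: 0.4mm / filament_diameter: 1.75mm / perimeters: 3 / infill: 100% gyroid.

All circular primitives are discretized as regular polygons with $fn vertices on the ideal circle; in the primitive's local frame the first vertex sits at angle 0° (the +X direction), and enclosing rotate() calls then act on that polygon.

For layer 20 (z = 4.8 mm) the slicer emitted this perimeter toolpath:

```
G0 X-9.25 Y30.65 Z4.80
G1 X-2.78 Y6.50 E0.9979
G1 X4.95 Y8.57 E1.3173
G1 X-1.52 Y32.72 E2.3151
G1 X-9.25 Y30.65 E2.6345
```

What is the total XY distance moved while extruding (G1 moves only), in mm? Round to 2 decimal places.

66.01 mm

Sum the Euclidean lengths of each G1 segment: total = 66.01 mm.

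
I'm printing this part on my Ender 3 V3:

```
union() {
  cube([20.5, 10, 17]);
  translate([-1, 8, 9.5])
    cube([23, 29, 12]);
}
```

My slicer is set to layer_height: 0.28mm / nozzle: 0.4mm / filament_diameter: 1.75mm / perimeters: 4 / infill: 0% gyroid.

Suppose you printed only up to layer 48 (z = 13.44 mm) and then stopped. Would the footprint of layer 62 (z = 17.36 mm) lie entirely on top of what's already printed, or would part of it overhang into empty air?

entirely on top

Compare the two slices. At z = 13.44: the 20.5×10 cube contributes its full rectangle (area 205.00 mm²); the 23×29 cube at (-1, 8) contributes its full rectangle (area 667.00 mm²); Combining (union): the regions partially overlap — summed areas 872.00 mm² minus the doubly-counted overlap 41.00 mm² gives 831.00 mm² — area = 831.00 mm². At z = 17.36: the cube does not reach this height (z outside [0, 17]); the cube at (-1, 8) (footprint 23×29) is included at this height (area 667.00 mm²); Taking the union: only the 23×29 cube at (-1, 8) is present, so the union is just that shape — area = 667.00 mm². Checking containment: the cross-section at z = 17.36 is a subset of the cross-section at z = 13.44.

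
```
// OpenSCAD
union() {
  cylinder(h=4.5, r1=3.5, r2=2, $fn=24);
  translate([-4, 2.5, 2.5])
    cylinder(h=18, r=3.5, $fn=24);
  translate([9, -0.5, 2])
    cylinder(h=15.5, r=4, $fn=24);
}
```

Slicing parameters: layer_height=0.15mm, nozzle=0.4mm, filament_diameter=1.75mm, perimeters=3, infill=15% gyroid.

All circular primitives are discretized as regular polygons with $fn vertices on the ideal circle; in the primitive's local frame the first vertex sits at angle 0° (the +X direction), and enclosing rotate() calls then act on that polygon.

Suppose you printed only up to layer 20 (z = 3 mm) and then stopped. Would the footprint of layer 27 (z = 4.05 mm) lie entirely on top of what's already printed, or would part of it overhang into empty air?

Compare the two slices. At z = 3: the cone (r1=3.5→r2=2) has section circumradius 2.500 here — a regular 24-gon (area = (24/2)·2.500²·sin(360°/24) = 19.41 mm²); the cylinder at (-4, 2.5): section is a regular 24-gon, circumradius r=3.5 (area = (24/2)·3.500²·sin(360°/24) = 38.05 mm²); the cylinder at (9, -0.5): section is a regular 24-gon, circumradius r=4 (area = (24/2)·4.000²·sin(360°/24) = 49.69 mm²); Taking the union: the regions partially overlap — summed areas 107.15 mm² minus the doubly-counted overlap 3.05 mm² gives 104.10 mm² — area = 104.10 mm². At z = 4.05: the cone (r1=3.5→r2=2) has section circumradius 2.150 here — a regular 24-gon (area = (24/2)·2.150²·sin(360°/24) = 14.36 mm²); the r=3.5 cylinder at (-4, 2.5) gives a regular 24-gon of circumradius 3.5 (constant along its height) (area = (24/2)·3.500²·sin(360°/24) = 38.05 mm²); the cylinder at (9, -0.5): section is a regular 24-gon, circumradius r=4 (area = (24/2)·4.000²·sin(360°/24) = 49.69 mm²); Combining (union): the regions partially overlap — summed areas 102.10 mm² minus the doubly-counted overlap 1.79 mm² gives 100.30 mm² — area = 100.30 mm². Checking containment: the cross-section at z = 4.05 is a subset of the cross-section at z = 3.

entirely on top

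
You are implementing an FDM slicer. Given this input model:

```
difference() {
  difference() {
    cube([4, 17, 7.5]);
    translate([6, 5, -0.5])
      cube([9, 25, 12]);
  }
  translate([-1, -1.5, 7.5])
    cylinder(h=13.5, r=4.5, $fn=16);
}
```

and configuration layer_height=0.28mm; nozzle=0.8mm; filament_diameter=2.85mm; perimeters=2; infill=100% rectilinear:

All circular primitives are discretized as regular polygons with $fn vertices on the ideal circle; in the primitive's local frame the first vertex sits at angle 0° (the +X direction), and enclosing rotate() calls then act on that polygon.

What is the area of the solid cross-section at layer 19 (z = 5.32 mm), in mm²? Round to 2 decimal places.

68.00 mm²

At z = 5.32 mm: the cube (footprint 4×17) is included at this height (area 68.00 mm²); the 9×25 cube at (6, 5) contributes its full rectangle (area 225.00 mm²); Taking the first minus the rest: starting from the 4×17 cube (68.00 mm²), the 9×25 cube at (6, 5) misses the remaining region (no effect) — area = 68.00 mm²; the cylinder at (-1, -1.5) is absent (z outside [7.5, 21]); Taking the first minus the rest: none of the subtracted shapes is present at this height, so the result so far is unchanged — area = 68.00 mm². Overall, the cross-section is a single solid region. Net area = 68.00 mm².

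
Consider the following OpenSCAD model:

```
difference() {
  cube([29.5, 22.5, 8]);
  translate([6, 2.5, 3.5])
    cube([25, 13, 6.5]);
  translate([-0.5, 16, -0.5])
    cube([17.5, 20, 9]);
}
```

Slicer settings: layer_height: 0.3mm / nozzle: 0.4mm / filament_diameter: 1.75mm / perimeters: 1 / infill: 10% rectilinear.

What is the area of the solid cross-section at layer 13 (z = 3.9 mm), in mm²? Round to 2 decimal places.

247.75 mm²

At z = 3.9 mm: the cube is present — its section is the full 29.5×22.5 rectangle (area 663.75 mm²); the cube at (6, 2.5) is present — its section is the full 25×13 rectangle (area 325.00 mm²); the cube at (-0.5, 16) (footprint 17.5×20) is included at this height (area 350.00 mm²); Taking the first minus the rest: starting from the 29.5×22.5 cube (663.75 mm²), the 25×13 cube at (6, 2.5) partially overlaps it — only the 305.50 mm² overlap (of its 325.00 mm²) is removed, clipping the outline; the 17.5×20 cube at (-0.5, 16) partially overlaps it — only the 110.50 mm² overlap (of its 350.00 mm²) is removed, clipping the outline — area = 247.75 mm². Overall, the cross-section is a single solid region. Net area = 247.75 mm².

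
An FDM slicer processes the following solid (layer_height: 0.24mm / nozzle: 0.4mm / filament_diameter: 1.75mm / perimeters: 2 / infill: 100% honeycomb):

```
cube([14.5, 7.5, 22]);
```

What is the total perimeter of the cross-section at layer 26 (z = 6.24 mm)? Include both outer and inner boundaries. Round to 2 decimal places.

44.00 mm

At z = 6.24 mm: the cube is present — its section is the full 14.5×7.5 rectangle (perimeter 44.00 mm). Overall, the cross-section is a single solid region. Total boundary length (outer) = 44.00 mm.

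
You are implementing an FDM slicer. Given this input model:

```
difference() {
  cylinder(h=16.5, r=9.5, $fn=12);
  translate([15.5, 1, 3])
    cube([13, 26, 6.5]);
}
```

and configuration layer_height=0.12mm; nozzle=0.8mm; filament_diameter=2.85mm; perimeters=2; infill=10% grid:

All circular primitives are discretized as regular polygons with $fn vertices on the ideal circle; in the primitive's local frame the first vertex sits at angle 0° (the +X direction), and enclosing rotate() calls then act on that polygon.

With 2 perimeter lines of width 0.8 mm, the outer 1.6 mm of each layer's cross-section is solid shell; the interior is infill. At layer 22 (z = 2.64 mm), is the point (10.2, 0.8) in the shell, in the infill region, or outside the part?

At z = 2.64 mm: the cylinder: section is a regular 12-gon, circumradius r=9.5; the cube at (15.5, 1) does not reach this height (z outside [3, 9.5]); After the difference (first − rest): none of the subtracted shapes is present at this height, so the r=9.5 cylinder is unchanged — 1 connected region. Overall, the cross-section is a single solid region. The nearest boundary edge runs (9.50, 0.00)→(8.23, 4.75); distance from the point to it = 0.88 mm. The point is not inside any of the regions above, so it lies outside the cross-section (0.88 mm from the nearest boundary).

outside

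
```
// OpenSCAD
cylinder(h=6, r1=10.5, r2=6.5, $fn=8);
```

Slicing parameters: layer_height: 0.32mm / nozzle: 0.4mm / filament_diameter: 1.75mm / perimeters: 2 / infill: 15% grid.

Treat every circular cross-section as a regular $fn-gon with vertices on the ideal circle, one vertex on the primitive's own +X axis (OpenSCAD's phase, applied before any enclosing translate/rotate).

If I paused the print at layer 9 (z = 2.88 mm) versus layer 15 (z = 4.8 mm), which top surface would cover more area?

Layer 9 (z = 2.88): the cone contributes a regular 8-gon of circumradius 8.580 (interpolated between r1=10.5 and r2=6.5 at t=0.480) (area = (8/2)·8.580²·sin(360°/8) = 208.22 mm²). So its area = 208.22 mm². Layer 15 (z = 4.8): the cone (r1=10.5→r2=6.5) has section circumradius 7.300 here — a regular 8-gon (area = (8/2)·7.300²·sin(360°/8) = 150.73 mm²). So its area = 150.73 mm². Layer 9 is larger (208.22 vs 150.73 mm²).

layer 9 (z = 2.88 mm)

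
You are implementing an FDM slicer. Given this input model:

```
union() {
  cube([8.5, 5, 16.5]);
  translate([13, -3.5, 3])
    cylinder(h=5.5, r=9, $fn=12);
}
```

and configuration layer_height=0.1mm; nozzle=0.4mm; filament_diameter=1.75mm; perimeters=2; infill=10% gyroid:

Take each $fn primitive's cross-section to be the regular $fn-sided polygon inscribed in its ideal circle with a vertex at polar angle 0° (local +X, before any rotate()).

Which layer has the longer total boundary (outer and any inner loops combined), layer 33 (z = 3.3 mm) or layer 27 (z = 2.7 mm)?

layer 33 (z = 3.3 mm)

Layer 33 (z = 3.3): the cube is present — its section is the full 8.5×5 rectangle (perimeter 27.00 mm); the r=9 cylinder at (13, -3.5) contributes a regular 12-gon of circumradius 9 (perimeter = 2·12·9.000·sin(180°/12) = 55.90 mm); Taking the union: the regions partially overlap (shared area 8.85 mm²), so the edge portions inside another operand are dropped and the merged outline is re-measured after clipping — boundary = 69.35 mm. So its perimeter = 69.35 mm. Layer 27 (z = 2.7): the 8.5×5 cube contributes its full rectangle (perimeter 27.00 mm); the cylinder at (13, -3.5) is absent (z outside [3, 8.5]); Merging all regions: only the 8.5×5 cube is present, so the union is just that shape — boundary = 27.00 mm. So its perimeter = 27.00 mm. Layer 33 is larger (69.35 vs 27.00 mm).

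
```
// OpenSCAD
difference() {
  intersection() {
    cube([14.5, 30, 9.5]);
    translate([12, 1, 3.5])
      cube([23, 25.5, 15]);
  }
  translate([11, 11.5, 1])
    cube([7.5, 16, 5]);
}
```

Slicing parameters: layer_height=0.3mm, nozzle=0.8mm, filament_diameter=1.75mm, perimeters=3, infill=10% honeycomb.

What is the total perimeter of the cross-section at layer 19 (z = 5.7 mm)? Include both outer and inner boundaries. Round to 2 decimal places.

26.00 mm

At z = 5.7 mm: the 14.5×30 cube contributes its full rectangle (perimeter 89.00 mm); the cube at (12, 1) (footprint 23×25.5) is included at this height (perimeter 97.00 mm); Taking the intersection: the 23×25.5 cube at (12, 1) partially overlaps the 14.5×30 cube; clipping to the common part keeps 63.75 mm² — boundary = 56.00 mm; the 7.5×16 cube at (11, 11.5) contributes its full rectangle (perimeter 47.00 mm); Subtracting the remaining from the first: starting from the result so far, the 7.5×16 cube at (11, 11.5) partially overlaps it — only the 37.50 mm² overlap (of its 120.00 mm²) is removed, clipping the outline — boundary = 26.00 mm. Overall, the cross-section is a single solid region. Total boundary length (outer) = 26.00 mm.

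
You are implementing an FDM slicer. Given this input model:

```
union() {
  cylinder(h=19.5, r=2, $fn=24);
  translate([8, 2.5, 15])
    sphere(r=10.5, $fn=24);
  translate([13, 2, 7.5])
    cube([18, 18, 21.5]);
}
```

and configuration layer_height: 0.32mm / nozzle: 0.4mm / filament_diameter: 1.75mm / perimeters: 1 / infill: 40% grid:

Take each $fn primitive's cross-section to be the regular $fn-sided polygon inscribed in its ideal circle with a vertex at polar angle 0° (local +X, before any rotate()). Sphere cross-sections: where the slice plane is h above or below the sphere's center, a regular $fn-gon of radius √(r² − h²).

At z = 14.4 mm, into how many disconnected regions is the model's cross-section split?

1

At z = 14.4 mm: the cylinder: section is a regular 24-gon, circumradius r=2; the sphere at (8, 2.5): section is a regular 24-gon, circumradius = √(r²−h²) = √(10.5²−0.6²) = 10.483; the cube at (13, 2) (footprint 18×18) is included at this height; Merging all regions: the regions partially overlap (shared area 50.44 mm²), so overlapping operands fuse into one piece — 1 connected region. The result has 1 disconnected region.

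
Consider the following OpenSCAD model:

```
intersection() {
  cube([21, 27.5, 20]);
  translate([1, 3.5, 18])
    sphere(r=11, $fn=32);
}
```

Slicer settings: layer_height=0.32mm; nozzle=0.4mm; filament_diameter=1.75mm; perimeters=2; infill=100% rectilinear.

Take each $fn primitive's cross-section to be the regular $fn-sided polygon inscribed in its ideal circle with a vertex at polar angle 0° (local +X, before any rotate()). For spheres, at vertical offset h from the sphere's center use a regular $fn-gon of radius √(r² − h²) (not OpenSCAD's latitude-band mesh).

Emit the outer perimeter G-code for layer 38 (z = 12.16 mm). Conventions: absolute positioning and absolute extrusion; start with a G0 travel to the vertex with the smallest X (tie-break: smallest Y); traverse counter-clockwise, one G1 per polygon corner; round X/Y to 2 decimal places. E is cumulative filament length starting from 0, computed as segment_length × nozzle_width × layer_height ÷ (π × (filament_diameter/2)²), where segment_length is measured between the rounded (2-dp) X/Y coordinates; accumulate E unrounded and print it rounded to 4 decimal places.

At z = 12.16 mm: the 21×27.5 cube contributes its full rectangle; the sphere at (1, 3.5): section is a regular 32-gon, circumradius = √(r²−h²) = √(11²−5.84²) = 9.322; Keeping only the common overlap: the r=11 sphere at (1, 3.5) partially overlaps the 21×27.5 cube; clipping to the common part keeps 112.31 mm² — 1 connected region. The outline is a single polygon with 13 vertices. Extrusion per mm of travel: 0.4 × 0.32 / (π × 0.875²) = 0.053216. Accumulating E over each segment gives final E = 2.2115.

G0 X0.00 Y0.00 Z12.16
G1 X9.63 Y0.00 E0.5125
G1 X10.14 Y1.68 E0.6059
G1 X10.32 Y3.50 E0.7032
G1 X10.14 Y5.32 E0.8006
G1 X9.61 Y7.07 E0.8979
G1 X8.75 Y8.68 E0.9950
G1 X7.59 Y10.09 E1.0922
G1 X6.18 Y11.25 E1.1893
G1 X4.57 Y12.11 E1.2865
G1 X2.82 Y12.64 E1.3838
G1 X1.00 Y12.82 E1.4811
G1 X0.00 Y12.72 E1.5346
G1 X0.00 Y0.00 E2.2115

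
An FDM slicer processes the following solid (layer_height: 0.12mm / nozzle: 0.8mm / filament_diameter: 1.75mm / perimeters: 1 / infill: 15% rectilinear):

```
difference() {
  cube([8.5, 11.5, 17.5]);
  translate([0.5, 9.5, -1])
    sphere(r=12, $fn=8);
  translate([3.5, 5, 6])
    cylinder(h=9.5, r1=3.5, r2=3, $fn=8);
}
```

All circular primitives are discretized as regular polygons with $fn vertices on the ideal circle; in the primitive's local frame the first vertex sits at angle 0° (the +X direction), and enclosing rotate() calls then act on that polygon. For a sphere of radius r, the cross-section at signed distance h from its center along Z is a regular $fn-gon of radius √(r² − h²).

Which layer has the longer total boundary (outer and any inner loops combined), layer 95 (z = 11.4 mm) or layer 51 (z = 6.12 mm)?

layer 95 (z = 11.4 mm)

Layer 95 (z = 11.4): the cube is present — its section is the full 8.5×11.5 rectangle (perimeter 40.00 mm); the sphere at (0.5, 9.5) does not reach this height (|z−center|=12.400 > r=12); the cone at (3.5, 5) (r1=3.5→r2=3) has section circumradius 3.216 here — a regular 8-gon (perimeter = 2·8·3.216·sin(180°/8) = 19.69 mm); Taking the first minus the rest: starting from the 8.5×11.5 cube, the cone at (3.5, 5) lies wholly inside it (removes its full 29.25 mm² and its 19.69 mm outline becomes a hole wall) — boundary (outer + 1 inner loop) = 59.69 mm. So its perimeter = 59.69 mm. Layer 51 (z = 6.12): the cube is present — its section is the full 8.5×11.5 rectangle (perimeter 40.00 mm); the r=12 sphere at (0.5, 9.5) slices to a regular 8-gon of circumradius 9.659 (√(r²−h²) with h=7.12 from center) (perimeter = 2·8·9.659·sin(180°/8) = 59.14 mm); the cone at (3.5, 5) (r1=3.5→r2=3) has section circumradius 3.494 here — a regular 8-gon (perimeter = 2·8·3.494·sin(180°/8) = 21.39 mm); Subtracting the remaining from the first: starting from the 8.5×11.5 cube, the r=12 sphere at (0.5, 9.5) partially overlaps it — only the 84.37 mm² overlap (of its 263.91 mm²) is removed, clipping the outline; the cone at (3.5, 5) misses the remaining region (no effect) — boundary = 23.43 mm. So its perimeter = 23.43 mm. Layer 95 is larger (59.69 vs 23.43 mm).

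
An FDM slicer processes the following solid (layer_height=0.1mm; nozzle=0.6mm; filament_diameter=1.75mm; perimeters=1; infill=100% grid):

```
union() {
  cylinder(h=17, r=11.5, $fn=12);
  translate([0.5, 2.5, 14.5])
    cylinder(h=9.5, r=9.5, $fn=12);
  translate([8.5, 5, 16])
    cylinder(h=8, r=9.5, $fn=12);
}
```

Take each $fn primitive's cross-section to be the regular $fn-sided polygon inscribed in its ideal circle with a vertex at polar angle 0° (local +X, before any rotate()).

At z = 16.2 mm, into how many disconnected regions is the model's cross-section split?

At z = 16.2 mm: the r=11.5 cylinder gives a regular 12-gon of circumradius 11.5 (constant along its height); the r=9.5 cylinder at (0.5, 2.5) gives a regular 12-gon of circumradius 9.5 (constant along its height); the r=9.5 cylinder at (8.5, 5) gives a regular 12-gon of circumradius 9.5 (constant along its height); Taking the union: the regions partially overlap (shared area 402.85 mm²), so overlapping operands fuse into one piece — 1 connected region. The result has 1 disconnected region.

1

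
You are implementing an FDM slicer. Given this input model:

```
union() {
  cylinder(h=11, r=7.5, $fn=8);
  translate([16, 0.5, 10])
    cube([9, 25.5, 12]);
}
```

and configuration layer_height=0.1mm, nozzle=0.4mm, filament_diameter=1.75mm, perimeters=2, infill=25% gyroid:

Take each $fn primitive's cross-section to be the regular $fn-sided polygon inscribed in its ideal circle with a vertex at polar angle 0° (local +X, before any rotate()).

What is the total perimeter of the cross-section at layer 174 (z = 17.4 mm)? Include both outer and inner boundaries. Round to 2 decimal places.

69.00 mm

At z = 17.4 mm: the cylinder is absent (z outside [0, 11]); the 9×25.5 cube at (16, 0.5) contributes its full rectangle (perimeter 69.00 mm); Combining (union): only the 9×25.5 cube at (16, 0.5) is present, so the union is just that shape — boundary = 69.00 mm. Overall, the cross-section is a single solid region. Total boundary length (outer) = 69.00 mm.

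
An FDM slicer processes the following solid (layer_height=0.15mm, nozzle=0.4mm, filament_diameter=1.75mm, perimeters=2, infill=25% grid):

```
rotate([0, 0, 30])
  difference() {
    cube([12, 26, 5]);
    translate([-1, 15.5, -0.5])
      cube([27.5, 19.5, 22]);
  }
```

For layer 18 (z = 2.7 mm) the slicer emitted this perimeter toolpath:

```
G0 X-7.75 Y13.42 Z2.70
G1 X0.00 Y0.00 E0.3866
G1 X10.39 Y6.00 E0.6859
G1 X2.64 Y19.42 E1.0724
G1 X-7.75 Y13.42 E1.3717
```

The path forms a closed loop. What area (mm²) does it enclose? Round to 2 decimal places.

185.93 mm²

Apply the shoelace formula to the sequence of (X, Y) vertices; enclosed area = 185.93 mm².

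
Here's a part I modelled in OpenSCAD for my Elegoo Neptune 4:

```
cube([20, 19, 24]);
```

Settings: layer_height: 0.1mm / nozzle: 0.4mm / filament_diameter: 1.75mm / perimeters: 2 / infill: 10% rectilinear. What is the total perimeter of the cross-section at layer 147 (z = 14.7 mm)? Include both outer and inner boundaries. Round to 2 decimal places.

At z = 14.7 mm: the cube (footprint 20×19) is included at this height (perimeter 78.00 mm). Overall, the cross-section is a single solid region. Total boundary length (outer) = 78.00 mm.

78.00 mm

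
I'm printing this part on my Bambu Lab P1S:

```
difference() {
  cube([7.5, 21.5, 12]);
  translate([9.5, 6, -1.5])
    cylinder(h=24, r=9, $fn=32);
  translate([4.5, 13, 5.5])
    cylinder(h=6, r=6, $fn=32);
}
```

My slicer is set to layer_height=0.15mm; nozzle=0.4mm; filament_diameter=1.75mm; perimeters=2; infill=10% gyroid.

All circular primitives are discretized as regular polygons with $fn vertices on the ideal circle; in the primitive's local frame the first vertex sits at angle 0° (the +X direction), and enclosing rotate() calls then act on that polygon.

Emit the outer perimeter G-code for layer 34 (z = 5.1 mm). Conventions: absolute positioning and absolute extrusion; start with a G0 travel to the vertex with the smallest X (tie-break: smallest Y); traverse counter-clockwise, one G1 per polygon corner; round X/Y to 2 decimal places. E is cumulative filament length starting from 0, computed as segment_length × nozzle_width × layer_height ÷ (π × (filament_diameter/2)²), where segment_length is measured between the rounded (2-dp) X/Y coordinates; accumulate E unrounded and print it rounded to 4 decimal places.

At z = 5.1 mm: the 7.5×21.5 cube contributes its full rectangle; the cylinder at (9.5, 6): section is a regular 32-gon, circumradius r=9; the cylinder at (4.5, 13) is absent (z outside [5.5, 11.5]); After the difference (first − rest): starting from the 7.5×21.5 cube, the r=9 cylinder at (9.5, 6) partially overlaps it — only the 82.90 mm² overlap (of its 252.84 mm²) is removed, clipping the outline — 1 connected region. The outline is a single polygon with 15 vertices. Extrusion per mm of travel: 0.4 × 0.15 / (π × 0.875²) = 0.024945. Accumulating E over each segment gives final E = 1.4285.

G0 X0.00 Y0.00 Z5.10
G1 X2.84 Y0.00 E0.0708
G1 X2.02 Y1.00 E0.1031
G1 X1.19 Y2.56 E0.1472
G1 X0.67 Y4.24 E0.1911
G1 X0.50 Y6.00 E0.2352
G1 X0.67 Y7.76 E0.2793
G1 X1.19 Y9.44 E0.3231
G1 X2.02 Y11.00 E0.3672
G1 X3.14 Y12.36 E0.4112
G1 X4.50 Y13.48 E0.4551
G1 X6.06 Y14.31 E0.4992
G1 X7.50 Y14.75 E0.5368
G1 X7.50 Y21.50 E0.7051
G1 X0.00 Y21.50 E0.8922
G1 X0.00 Y0.00 E1.4285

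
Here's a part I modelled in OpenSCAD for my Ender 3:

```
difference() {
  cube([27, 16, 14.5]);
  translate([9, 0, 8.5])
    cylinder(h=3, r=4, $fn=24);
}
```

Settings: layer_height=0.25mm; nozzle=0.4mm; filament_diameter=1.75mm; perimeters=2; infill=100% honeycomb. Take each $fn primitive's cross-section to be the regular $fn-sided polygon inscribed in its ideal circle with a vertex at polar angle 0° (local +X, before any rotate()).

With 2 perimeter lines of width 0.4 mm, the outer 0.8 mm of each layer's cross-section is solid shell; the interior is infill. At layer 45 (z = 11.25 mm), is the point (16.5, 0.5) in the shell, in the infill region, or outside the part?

At z = 11.25 mm: the 27×16 cube contributes its full rectangle; the r=4 cylinder at (9, 0) contributes a regular 24-gon of circumradius 4; Subtracting the remaining from the first: starting from the 27×16 cube, the r=4 cylinder at (9, 0) partially overlaps it — only the 24.85 mm² overlap (of its 49.69 mm²) is removed, clipping the outline — 1 connected region. Overall, the cross-section is a single solid region. The nearest boundary edge runs (27.00, 0.00)→(13.00, 0.00); distance from the point to it = 0.50 mm. The point is inside the cross-section, 0.50 mm from the nearest boundary — within the 0.8 mm shell band (2 × 0.4).

shell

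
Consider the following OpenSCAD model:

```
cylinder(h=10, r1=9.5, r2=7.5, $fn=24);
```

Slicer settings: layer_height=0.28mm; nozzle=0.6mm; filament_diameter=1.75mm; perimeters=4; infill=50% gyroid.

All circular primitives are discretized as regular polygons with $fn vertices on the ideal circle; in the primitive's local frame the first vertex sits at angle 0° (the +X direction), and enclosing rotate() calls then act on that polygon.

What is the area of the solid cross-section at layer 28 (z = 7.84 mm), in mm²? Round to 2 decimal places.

195.41 mm²

At z = 7.84 mm: the cone (r1=9.5→r2=7.5) has section circumradius 7.932 here — a regular 24-gon (area = (24/2)·7.932²·sin(360°/24) = 195.41 mm²). Overall, the cross-section is a single solid region. Net area = 195.41 mm².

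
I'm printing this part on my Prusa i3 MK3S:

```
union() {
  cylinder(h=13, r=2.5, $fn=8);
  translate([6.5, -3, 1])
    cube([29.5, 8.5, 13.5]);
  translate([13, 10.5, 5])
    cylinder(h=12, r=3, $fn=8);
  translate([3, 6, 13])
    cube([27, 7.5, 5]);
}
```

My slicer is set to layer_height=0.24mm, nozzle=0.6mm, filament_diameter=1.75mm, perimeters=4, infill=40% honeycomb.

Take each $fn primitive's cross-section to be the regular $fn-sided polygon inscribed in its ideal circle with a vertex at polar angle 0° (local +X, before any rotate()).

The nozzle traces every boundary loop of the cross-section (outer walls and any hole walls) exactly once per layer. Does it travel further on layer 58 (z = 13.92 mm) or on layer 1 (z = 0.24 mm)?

Layer 58 (z = 13.92): the cylinder is not intersected at this z (z outside [0, 13]); the cube at (6.5, -3) is present — its section is the full 29.5×8.5 rectangle (perimeter 76.00 mm); the r=3 cylinder at (13, 10.5) contributes a regular 8-gon of circumradius 3 (perimeter = 2·8·3.000·sin(180°/8) = 18.37 mm); the cube at (3, 6) is present — its section is the full 27×7.5 rectangle (perimeter 69.00 mm); Combining (union): the regions partially overlap (shared area 25.46 mm²), so the edge portions inside another operand are dropped and the merged outline is re-measured after clipping — boundary = 145.00 mm. So its perimeter = 145.00 mm. Layer 1 (z = 0.24): the cylinder: section is a regular 8-gon, circumradius r=2.5 (perimeter = 2·8·2.500·sin(180°/8) = 15.31 mm); the cube at (6.5, -3) does not reach this height (z outside [1, 14.5]); the cylinder at (13, 10.5) is not intersected at this z (z outside [5, 17]); the cube at (3, 6) is not intersected at this z (z outside [13, 18]); Taking the union: only the r=2.5 cylinder is present, so the union is just that shape — boundary = 15.31 mm. So its perimeter = 15.31 mm. Layer 58 is larger (145.00 vs 15.31 mm).

layer 58 (z = 13.92 mm)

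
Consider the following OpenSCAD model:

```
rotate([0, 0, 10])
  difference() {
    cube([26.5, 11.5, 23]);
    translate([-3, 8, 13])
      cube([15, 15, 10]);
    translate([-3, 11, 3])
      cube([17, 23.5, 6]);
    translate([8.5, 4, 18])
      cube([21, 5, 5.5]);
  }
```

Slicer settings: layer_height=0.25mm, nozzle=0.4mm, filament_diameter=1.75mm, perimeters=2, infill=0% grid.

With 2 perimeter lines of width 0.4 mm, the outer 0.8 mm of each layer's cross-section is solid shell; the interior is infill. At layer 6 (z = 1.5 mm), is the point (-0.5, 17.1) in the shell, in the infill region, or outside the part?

outside

At z = 1.5 mm: the 26.5×11.5 cube contributes its full rectangle; the cube at (-3, 8) is absent (z outside [13, 23]); the cube at (-3, 11) is not intersected at this z (z outside [3, 9]); the cube at (8.5, 4) is absent (z outside [18, 23.5]); After the difference (first − rest): none of the subtracted shapes is present at this height, so the 26.5×11.5 cube is unchanged — 1 connected region; (rotated 10° about Z; rotation is an isometry so areas/perimeters/island counts are preserved). Overall, the cross-section is a single solid region. Undo the 10° rotation: the query point maps to (2.477, 16.927) in the un-rotated model frame. The nearest boundary edge runs (26.50, 11.50)→(0.00, 11.50); distance from the point to it = 5.43 mm. The point is not inside any of the regions above, so it lies outside the cross-section (5.43 mm from the nearest boundary).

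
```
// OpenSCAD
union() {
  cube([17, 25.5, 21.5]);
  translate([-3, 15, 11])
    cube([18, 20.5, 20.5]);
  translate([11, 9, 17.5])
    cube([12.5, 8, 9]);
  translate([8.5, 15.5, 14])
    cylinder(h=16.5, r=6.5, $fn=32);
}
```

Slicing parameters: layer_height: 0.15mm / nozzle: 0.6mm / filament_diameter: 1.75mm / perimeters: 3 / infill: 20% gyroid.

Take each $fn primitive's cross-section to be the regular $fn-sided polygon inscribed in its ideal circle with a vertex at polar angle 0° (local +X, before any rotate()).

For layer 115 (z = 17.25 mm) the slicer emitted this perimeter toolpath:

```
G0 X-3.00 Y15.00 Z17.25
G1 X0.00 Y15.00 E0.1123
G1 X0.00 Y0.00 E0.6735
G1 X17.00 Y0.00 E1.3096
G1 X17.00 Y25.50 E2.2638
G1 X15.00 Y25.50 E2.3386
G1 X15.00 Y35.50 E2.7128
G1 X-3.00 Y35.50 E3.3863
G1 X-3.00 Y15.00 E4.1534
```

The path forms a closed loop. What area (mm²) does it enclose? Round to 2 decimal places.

Apply the shoelace formula to the sequence of (X, Y) vertices; enclosed area = 645.00 mm².

645.00 mm²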